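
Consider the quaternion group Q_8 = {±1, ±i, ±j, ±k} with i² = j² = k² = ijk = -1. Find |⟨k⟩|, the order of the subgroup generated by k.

4

Computing powers of k: the smallest k with (k)^k = e is k = 4.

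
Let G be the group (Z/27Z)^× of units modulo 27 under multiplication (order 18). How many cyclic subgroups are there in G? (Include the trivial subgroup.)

6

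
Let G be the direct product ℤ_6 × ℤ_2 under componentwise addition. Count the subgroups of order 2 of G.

|G| = 12 and 2 | 12, so subgroups of order 2 are possible by Lagrange.
The subgroups of order 2 are: {(0,0), (0,1)}; {(0,0), (3,0)}; {(0,0), (3,1)}.
So G has 3 subgroups of order 2.

3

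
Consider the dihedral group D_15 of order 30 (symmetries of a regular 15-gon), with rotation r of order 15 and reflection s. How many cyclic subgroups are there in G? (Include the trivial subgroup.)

Each element a generates a cyclic subgroup ⟨a⟩; distinct elements may generate the same one (a cyclic group of order d has φ(d) generators).
Cyclic subgroups by order — order 1: 1; order 2: 15; order 3: 1; order 5: 1; order 15: 1.
Total: 19.

19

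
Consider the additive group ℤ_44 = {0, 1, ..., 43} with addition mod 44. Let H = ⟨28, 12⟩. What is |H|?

11

|⟨28⟩| = 11 and |⟨12⟩| = 11, so |H| is a multiple of lcm(11, 11) = 11 and divides |G| = 44.
Closing under the operation: H = {0, 4, 8, 12, 16, 20, 24, 28, 32, 36, 40}, so |H| = 11.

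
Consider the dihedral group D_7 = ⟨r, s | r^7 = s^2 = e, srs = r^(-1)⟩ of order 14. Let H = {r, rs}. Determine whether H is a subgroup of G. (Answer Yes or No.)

No

The identity e ∉ H, so H is not a subgroup.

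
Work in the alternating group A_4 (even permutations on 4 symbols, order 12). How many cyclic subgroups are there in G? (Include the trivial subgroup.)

8

A cyclic subgroup of order d is generated by each of its φ(d) elements of order d, so the cyclic subgroups of order d number (#elements of order d)/φ(d).
Cyclic subgroups by order — order 1: 1; order 2: 3; order 3: 4.
Total: 8.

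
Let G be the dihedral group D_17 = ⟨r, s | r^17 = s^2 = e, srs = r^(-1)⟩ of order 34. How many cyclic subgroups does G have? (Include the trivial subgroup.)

19

A cyclic subgroup of order d is generated by each of its φ(d) elements of order d, so the cyclic subgroups of order d number (#elements of order d)/φ(d).
Cyclic subgroups by order — order 1: 1; order 2: 17; order 17: 1.
Total: 19.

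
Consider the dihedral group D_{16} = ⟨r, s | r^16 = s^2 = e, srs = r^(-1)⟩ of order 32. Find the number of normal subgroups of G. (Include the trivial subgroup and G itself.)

G has 36 subgroups. Checking conjugation-invariance by order — order 1: 1/1 normal; order 2: 1/17 normal; order 4: 1/9 normal; order 8: 1/5 normal; order 16: 3/3 normal; order 32: 1/1 normal.
Total normal subgroups: 8.

8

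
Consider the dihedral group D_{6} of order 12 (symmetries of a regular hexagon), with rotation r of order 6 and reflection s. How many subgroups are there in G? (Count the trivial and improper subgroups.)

16

|G| = 12, so by Lagrange every subgroup order divides 12. Divisors: 1, 2, 3, 4, 6, 12.
Subgroups by order — order 1: 1; order 2: 7; order 3: 1; order 4: 3; order 6: 3; order 12: 1.
Total: 1 + 7 + 1 + 3 + 3 + 1 = 16.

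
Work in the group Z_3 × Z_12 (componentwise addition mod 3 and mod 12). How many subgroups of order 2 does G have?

|G| = 36 and 2 | 36, so subgroups of order 2 are possible by Lagrange.
The subgroups of order 2 are: {(0,0), (0,6)}.
So G has 1 subgroup of order 2.

1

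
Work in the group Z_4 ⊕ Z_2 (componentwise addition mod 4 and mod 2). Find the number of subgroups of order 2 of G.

|G| = 8 and 2 | 8, so subgroups of order 2 are possible by Lagrange.
The subgroups of order 2 are: {(0,0), (0,1)}; {(0,0), (2,0)}; {(0,0), (2,1)}.
So G has 3 subgroups of order 2.

3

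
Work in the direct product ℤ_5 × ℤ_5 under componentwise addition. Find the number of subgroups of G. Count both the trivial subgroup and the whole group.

|G| = 25, so by Lagrange every subgroup order divides 25. Divisors: 1, 5, 25.
Subgroups by order — order 1: 1; order 5: 6; order 25: 1.
Total: 1 + 6 + 1 = 8.

8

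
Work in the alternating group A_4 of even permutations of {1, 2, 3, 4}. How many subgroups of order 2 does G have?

3

|G| = 12 and 2 | 12, so subgroups of order 2 are possible by Lagrange.
The subgroups of order 2 are: {e, (1 2)(3 4)}; {e, (1 3)(2 4)}; {e, (1 4)(2 3)}.
So G has 3 subgroups of order 2.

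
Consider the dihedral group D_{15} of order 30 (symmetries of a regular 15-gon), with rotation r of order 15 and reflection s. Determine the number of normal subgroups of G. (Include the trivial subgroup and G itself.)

G has 28 subgroups. Checking conjugation-invariance by order — order 1: 1/1 normal; order 2: 0/15 normal; order 3: 1/1 normal; order 5: 1/1 normal; order 6: 0/5 normal; order 10: 0/3 normal; order 15: 1/1 normal; order 30: 1/1 normal.
Total normal subgroups: 5.

5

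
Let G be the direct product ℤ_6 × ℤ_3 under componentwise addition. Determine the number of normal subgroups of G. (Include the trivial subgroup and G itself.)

G is abelian, so every subgroup is normal.
G has 12 subgroups in total, hence 12 normal subgroups.

12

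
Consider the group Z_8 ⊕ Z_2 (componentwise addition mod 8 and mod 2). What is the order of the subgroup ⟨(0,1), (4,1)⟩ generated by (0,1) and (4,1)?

|⟨(0,1)⟩| = 2 and |⟨(4,1)⟩| = 2, so |H| is a multiple of lcm(2, 2) = 2 and divides |G| = 16.
Closing under the operation: H = {(0,0), (0,1), (4,0), (4,1)}, so |H| = 4.

4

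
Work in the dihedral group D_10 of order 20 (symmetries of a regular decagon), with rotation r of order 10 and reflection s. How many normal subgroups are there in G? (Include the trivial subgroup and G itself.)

7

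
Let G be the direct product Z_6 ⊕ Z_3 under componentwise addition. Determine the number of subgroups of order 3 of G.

|G| = 18 and 3 | 18, so subgroups of order 3 are possible by Lagrange.
The subgroups of order 3 are: {(0,0), (0,1), (0,2)}; {(0,0), (2,0), (4,0)}; {(0,0), (2,1), (4,2)}; {(0,0), (2,2), (4,1)}.
So G has 4 subgroups of order 3.

4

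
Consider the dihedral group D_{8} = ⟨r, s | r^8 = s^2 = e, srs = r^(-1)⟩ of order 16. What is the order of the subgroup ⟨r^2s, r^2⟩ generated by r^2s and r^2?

|⟨r^2s⟩| = 2 and |⟨r^2⟩| = 4, so |H| is a multiple of lcm(2, 4) = 4 and divides |G| = 16.
Closing under the operation: H = {e, r^2, r^4, r^6, s, r^2s, r^4s, r^6s}, so |H| = 8.

8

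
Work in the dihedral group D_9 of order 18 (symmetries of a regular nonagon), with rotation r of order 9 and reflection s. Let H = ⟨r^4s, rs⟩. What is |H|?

|⟨r^4s⟩| = 2 and |⟨rs⟩| = 2, so |H| is a multiple of lcm(2, 2) = 2 and divides |G| = 18.
Closing under the operation: H = {e, r^3, r^6, rs, r^4s, r^7s}, so |H| = 6.

6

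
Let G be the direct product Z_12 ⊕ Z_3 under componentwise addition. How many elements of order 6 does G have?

8

An element (a,b) has order lcm(ord(a), ord(b)); count pairs with lcm equal to 6.
Enumerating gives 8 such elements.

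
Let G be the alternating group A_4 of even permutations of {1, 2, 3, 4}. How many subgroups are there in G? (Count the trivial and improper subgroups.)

10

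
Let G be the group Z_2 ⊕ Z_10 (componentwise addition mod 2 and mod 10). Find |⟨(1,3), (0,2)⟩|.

|⟨(1,3)⟩| = 10 and |⟨(0,2)⟩| = 5, so |H| is a multiple of lcm(10, 5) = 10 and divides |G| = 20.
Closing under the operation: H = {(0,0), (0,2), (0,4), (0,6), (0,8), (1,1), (1,3), (1,5), (1,7), (1,9)}, so |H| = 10.

10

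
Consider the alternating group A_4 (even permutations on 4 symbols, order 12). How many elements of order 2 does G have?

The elements of order 2 are: (1 2)(3 4), (1 3)(2 4), (1 4)(2 3).
That's 3.

3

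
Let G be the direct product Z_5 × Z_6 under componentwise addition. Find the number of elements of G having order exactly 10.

4

An element (a,b) has order lcm(ord(a), ord(b)); count pairs with lcm equal to 10.
Enumerating gives 4 such elements.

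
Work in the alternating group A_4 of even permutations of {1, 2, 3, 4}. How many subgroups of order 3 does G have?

4

|G| = 12 and 3 | 12, so subgroups of order 3 are possible by Lagrange.
The subgroups of order 3 are: {e, (1 2 3), (1 3 2)}; {e, (1 2 4), (1 4 2)}; {e, (1 3 4), (1 4 3)}; {e, (2 3 4), (2 4 3)}.
So G has 4 subgroups of order 3.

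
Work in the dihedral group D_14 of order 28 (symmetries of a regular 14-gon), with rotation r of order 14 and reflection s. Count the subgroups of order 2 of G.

15

|G| = 28 and 2 | 28, so subgroups of order 2 are possible by Lagrange.
The subgroups of order 2 are: {e, r^10s}; {e, r^11s}; {e, r^12s}; {e, r^13s}; … (15 in all).
So G has 15 subgroups of order 2.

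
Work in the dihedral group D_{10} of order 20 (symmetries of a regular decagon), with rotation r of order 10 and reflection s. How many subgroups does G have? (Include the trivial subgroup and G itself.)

22

|G| = 20, so by Lagrange every subgroup order divides 20. Divisors: 1, 2, 4, 5, 10, 20.
Subgroups by order — order 1: 1; order 2: 11; order 4: 5; order 5: 1; order 10: 3; order 20: 1.
Total: 1 + 11 + 5 + 1 + 3 + 1 = 22.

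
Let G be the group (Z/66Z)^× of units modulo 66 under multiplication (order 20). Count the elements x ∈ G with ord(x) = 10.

12

Enumerating element orders in G gives 12 elements of order 10.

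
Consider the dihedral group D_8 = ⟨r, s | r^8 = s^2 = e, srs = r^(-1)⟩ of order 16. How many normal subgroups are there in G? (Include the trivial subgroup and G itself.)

G has 19 subgroups. Checking conjugation-invariance by order — order 1: 1/1 normal; order 2: 1/9 normal; order 4: 1/5 normal; order 8: 3/3 normal; order 16: 1/1 normal.
Total normal subgroups: 7.

7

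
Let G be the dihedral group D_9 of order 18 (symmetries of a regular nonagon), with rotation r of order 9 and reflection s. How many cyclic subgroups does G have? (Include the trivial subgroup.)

Group the elements of G by the cyclic subgroup they generate; each cyclic subgroup of order d accounts for φ(d) elements.
Cyclic subgroups by order — order 1: 1; order 2: 9; order 3: 1; order 9: 1.
Total: 12.

12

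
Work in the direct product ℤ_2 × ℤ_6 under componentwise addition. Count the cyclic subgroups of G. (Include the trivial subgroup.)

8

Each element a generates a cyclic subgroup ⟨a⟩; distinct elements may generate the same one (a cyclic group of order d has φ(d) generators).
Cyclic subgroups by order — order 1: 1; order 2: 3; order 3: 1; order 6: 3.
Total: 8.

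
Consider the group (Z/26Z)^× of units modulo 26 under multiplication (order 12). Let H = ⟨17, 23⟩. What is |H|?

6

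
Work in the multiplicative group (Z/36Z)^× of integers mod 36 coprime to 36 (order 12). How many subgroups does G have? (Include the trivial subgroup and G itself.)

|G| = 12, so by Lagrange every subgroup order divides 12. Divisors: 1, 2, 3, 4, 6, 12.
Subgroups by order — order 1: 1; order 2: 3; order 3: 1; order 4: 1; order 6: 3; order 12: 1.
Total: 1 + 3 + 1 + 1 + 3 + 1 = 10.

10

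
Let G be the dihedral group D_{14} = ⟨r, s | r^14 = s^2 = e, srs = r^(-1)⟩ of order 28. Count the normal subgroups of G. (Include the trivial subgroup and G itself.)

7

G has 28 subgroups. Checking conjugation-invariance by order — order 1: 1/1 normal; order 2: 1/15 normal; order 4: 0/7 normal; order 7: 1/1 normal; order 14: 3/3 normal; order 28: 1/1 normal.
Total normal subgroups: 7.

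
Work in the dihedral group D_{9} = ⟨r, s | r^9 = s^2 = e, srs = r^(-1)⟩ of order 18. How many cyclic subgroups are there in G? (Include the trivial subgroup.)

Group the elements of G by the cyclic subgroup they generate; each cyclic subgroup of order d accounts for φ(d) elements.
Cyclic subgroups by order — order 1: 1; order 2: 9; order 3: 1; order 9: 1.
Total: 12.

12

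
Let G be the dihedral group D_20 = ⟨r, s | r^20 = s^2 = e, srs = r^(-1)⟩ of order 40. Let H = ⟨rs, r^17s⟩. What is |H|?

|⟨rs⟩| = 2 and |⟨r^17s⟩| = 2, so |H| is a multiple of lcm(2, 2) = 2 and divides |G| = 40.
Closing under the operation: H = {e, r^4, r^8, r^12, r^16, rs, r^5s, r^9s, r^13s, r^17s}, so |H| = 10.

10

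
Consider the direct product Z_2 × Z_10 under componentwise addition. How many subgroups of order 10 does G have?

3

|G| = 20 and 10 | 20, so subgroups of order 10 are possible by Lagrange.
The subgroups of order 10 are: {(0,0), (0,1), (0,2), (0,3), (0,4), (0,5), (0,6), (0,7), (0,8), (0,9)}; {(0,0), (0,2), (0,4), (0,6), (0,8), (1,0), (1,2), (1,4), (1,6), (1,8)}; {(0,0), (0,2), (0,4), (0,6), (0,8), (1,1), (1,3), (1,5), (1,7), (1,9)}.
So G has 3 subgroups of order 10.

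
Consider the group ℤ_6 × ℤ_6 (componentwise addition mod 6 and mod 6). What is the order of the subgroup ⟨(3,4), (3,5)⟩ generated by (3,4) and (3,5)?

|⟨(3,4)⟩| = 6 and |⟨(3,5)⟩| = 6, so |H| is a multiple of lcm(6, 6) = 6 and divides |G| = 36.
Closing under the operation: H = {(0,0), (0,1), (0,2), (0,3), (0,4), (0,5), (3,0), (3,1), (3,2), (3,3), (3,4), (3,5)}, so |H| = 12.

12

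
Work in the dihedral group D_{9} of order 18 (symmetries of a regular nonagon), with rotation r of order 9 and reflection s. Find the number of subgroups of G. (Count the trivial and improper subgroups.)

16

|G| = 18, so by Lagrange every subgroup order divides 18. Divisors: 1, 2, 3, 6, 9, 18.
Subgroups by order — order 1: 1; order 2: 9; order 3: 1; order 6: 3; order 9: 1; order 18: 1.
Total: 1 + 9 + 1 + 3 + 1 + 1 = 16.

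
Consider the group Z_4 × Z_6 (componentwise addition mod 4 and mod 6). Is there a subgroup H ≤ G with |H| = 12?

Yes

12 | 24. A subgroup of order 12 is {(0,0), (0,1), (0,2), (0,3), (0,4), (0,5), (2,0), (2,1), (2,2), (2,3), (2,4), (2,5)}.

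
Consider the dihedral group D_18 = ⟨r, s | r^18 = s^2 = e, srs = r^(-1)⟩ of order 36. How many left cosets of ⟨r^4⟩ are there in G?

|⟨r^4⟩| = 9 and |G| = 36.
By Lagrange, [G : H] = |G|/|H| = 36/9 = 4.

4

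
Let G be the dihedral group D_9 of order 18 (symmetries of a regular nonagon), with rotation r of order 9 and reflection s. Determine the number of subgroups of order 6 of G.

3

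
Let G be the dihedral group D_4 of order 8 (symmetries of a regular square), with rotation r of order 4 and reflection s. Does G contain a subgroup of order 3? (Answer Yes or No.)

3 does not divide |G| = 8, so by Lagrange no subgroup of order 3 exists.

No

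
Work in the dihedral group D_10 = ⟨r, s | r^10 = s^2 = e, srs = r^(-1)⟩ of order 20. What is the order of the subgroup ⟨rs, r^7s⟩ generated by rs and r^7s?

10

|⟨rs⟩| = 2 and |⟨r^7s⟩| = 2, so |H| is a multiple of lcm(2, 2) = 2 and divides |G| = 20.
Closing under the operation: H = {e, r^2, r^4, r^6, r^8, rs, r^3s, r^5s, r^7s, r^9s}, so |H| = 10.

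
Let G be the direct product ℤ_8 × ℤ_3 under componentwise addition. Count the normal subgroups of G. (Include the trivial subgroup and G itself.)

8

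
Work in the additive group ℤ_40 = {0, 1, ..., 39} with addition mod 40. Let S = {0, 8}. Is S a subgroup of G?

No

8 ∈ S but its inverse 32 ∉ S, so S is not a subgroup.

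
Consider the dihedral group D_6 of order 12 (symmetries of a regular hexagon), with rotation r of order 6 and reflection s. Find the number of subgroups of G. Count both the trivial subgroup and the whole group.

16

|G| = 12, so by Lagrange every subgroup order divides 12. Divisors: 1, 2, 3, 4, 6, 12.
Subgroups by order — order 1: 1; order 2: 7; order 3: 1; order 4: 3; order 6: 3; order 12: 1.
Total: 1 + 7 + 1 + 3 + 3 + 1 = 16.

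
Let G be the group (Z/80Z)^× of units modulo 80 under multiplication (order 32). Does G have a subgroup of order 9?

No

9 does not divide |G| = 32, so by Lagrange no subgroup of order 9 exists.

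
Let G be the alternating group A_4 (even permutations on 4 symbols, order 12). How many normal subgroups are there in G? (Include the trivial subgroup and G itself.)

3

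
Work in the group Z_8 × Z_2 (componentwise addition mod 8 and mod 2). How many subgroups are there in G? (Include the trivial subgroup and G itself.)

11

|G| = 16, so by Lagrange every subgroup order divides 16. Divisors: 1, 2, 4, 8, 16.
Subgroups by order — order 1: 1; order 2: 3; order 4: 3; order 8: 3; order 16: 1.
Total: 1 + 3 + 3 + 3 + 1 = 11.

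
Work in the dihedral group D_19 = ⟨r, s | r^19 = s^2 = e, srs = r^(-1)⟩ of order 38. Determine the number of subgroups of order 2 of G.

|G| = 38 and 2 | 38, so subgroups of order 2 are possible by Lagrange.
The subgroups of order 2 are: {e, r^10s}; {e, r^11s}; {e, r^12s}; {e, r^13s}; … (19 in all).
So G has 19 subgroups of order 2.

19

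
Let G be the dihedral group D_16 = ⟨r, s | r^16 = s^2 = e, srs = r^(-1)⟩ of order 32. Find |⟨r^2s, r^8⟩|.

4

|⟨r^2s⟩| = 2 and |⟨r^8⟩| = 2, so |H| is a multiple of lcm(2, 2) = 2 and divides |G| = 32.
Closing under the operation: H = {e, r^8, r^2s, r^10s}, so |H| = 4.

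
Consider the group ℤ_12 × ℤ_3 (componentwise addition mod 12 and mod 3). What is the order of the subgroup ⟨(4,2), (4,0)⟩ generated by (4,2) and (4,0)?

|⟨(4,2)⟩| = 3 and |⟨(4,0)⟩| = 3, so |H| is a multiple of lcm(3, 3) = 3 and divides |G| = 36.
Closing under the operation: H = {(0,0), (0,1), (0,2), (4,0), (4,1), (4,2), (8,0), (8,1), (8,2)}, so |H| = 9.

9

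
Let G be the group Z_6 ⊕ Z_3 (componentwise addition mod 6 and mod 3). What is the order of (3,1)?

6

The order of (3,1) in Z_6 × Z_3 is lcm(ord(3) in Z_6, ord(1) in Z_3).
ord(3) = 2 and ord(1) = 3, so |⟨(3,1)⟩| = lcm(2, 3) = 6.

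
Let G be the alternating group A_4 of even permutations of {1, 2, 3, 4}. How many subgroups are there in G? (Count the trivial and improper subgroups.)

|G| = 12, so by Lagrange every subgroup order divides 12. Divisors: 1, 2, 3, 4, 6, 12.
Subgroups by order — order 1: 1; order 2: 3; order 3: 4; order 4: 1; order 6: 0; order 12: 1.
Total: 1 + 3 + 4 + 1 + 0 + 1 = 10.

10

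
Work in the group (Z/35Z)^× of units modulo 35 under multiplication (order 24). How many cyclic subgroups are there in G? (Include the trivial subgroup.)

A cyclic subgroup of order d is generated by each of its φ(d) elements of order d, so the cyclic subgroups of order d number (#elements of order d)/φ(d).
Cyclic subgroups by order — order 1: 1; order 2: 3; order 3: 1; order 4: 2; order 6: 3; order 12: 2.
Total: 12.

12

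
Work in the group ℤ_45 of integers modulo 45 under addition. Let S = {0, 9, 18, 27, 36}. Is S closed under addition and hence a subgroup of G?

|S| = 5 divides |G| = 45, consistent with Lagrange.
S contains the identity, every element's inverse is in S, and S is closed under +: it is a subgroup.
In fact S = ⟨18⟩.

Yes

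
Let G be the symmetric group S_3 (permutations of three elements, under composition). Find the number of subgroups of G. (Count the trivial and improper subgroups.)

|G| = 6, so by Lagrange every subgroup order divides 6. Divisors: 1, 2, 3, 6.
Subgroups by order — order 1: 1; order 2: 3; order 3: 1; order 6: 1.
Total: 1 + 3 + 1 + 1 = 6.

6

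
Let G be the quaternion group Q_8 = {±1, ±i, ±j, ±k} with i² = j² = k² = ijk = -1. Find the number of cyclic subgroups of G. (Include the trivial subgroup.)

5

A cyclic subgroup of order d is generated by each of its φ(d) elements of order d, so the cyclic subgroups of order d number (#elements of order d)/φ(d).
Cyclic subgroups by order — order 1: 1; order 2: 1; order 4: 3.
Total: 5.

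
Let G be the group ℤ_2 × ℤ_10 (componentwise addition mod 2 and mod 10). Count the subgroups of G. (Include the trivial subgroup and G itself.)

10

|G| = 20, so by Lagrange every subgroup order divides 20. Divisors: 1, 2, 4, 5, 10, 20.
Subgroups by order — order 1: 1; order 2: 3; order 4: 1; order 5: 1; order 10: 3; order 20: 1.
Total: 1 + 3 + 1 + 1 + 3 + 1 = 10.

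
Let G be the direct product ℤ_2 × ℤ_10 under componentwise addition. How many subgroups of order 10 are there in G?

|G| = 20 and 10 | 20, so subgroups of order 10 are possible by Lagrange.
The subgroups of order 10 are: {(0,0), (0,1), (0,2), (0,3), (0,4), (0,5), (0,6), (0,7), (0,8), (0,9)}; {(0,0), (0,2), (0,4), (0,6), (0,8), (1,0), (1,2), (1,4), (1,6), (1,8)}; {(0,0), (0,2), (0,4), (0,6), (0,8), (1,1), (1,3), (1,5), (1,7), (1,9)}.
So G has 3 subgroups of order 10.

3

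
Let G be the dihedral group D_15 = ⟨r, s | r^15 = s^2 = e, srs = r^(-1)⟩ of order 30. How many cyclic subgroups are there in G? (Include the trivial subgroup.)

A cyclic subgroup of order d is generated by each of its φ(d) elements of order d, so the cyclic subgroups of order d number (#elements of order d)/φ(d).
Cyclic subgroups by order — order 1: 1; order 2: 15; order 3: 1; order 5: 1; order 15: 1.
Total: 19.

19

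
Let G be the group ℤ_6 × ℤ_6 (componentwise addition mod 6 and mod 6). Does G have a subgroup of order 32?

32 does not divide |G| = 36, so by Lagrange no subgroup of order 32 exists.

No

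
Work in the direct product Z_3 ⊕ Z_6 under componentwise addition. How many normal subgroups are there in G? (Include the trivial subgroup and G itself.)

12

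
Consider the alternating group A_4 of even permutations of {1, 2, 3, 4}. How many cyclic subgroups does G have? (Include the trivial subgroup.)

Each element a generates a cyclic subgroup ⟨a⟩; distinct elements may generate the same one (a cyclic group of order d has φ(d) generators).
Cyclic subgroups by order — order 1: 1; order 2: 3; order 3: 4.
Total: 8.

8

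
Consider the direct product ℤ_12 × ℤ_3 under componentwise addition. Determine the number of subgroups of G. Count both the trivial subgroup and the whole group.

18

|G| = 36, so by Lagrange every subgroup order divides 36. Divisors: 1, 2, 3, 4, 6, 9, 12, 18, 36.
Subgroups by order — order 1: 1; order 2: 1; order 3: 4; order 4: 1; order 6: 4; order 9: 1; order 12: 4; order 18: 1; order 36: 1.
Total: 1 + 1 + 4 + 1 + 4 + 1 + 4 + 1 + 1 = 18.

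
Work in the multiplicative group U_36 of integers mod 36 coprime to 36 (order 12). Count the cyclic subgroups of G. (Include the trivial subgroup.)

8

Each element a generates a cyclic subgroup ⟨a⟩; distinct elements may generate the same one (a cyclic group of order d has φ(d) generators).
Cyclic subgroups by order — order 1: 1; order 2: 3; order 3: 1; order 6: 3.
Total: 8.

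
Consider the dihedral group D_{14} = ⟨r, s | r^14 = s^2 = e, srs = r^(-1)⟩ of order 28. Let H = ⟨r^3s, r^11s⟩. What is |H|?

|⟨r^3s⟩| = 2 and |⟨r^11s⟩| = 2, so |H| is a multiple of lcm(2, 2) = 2 and divides |G| = 28.
Closing under the operation: H = {e, r^2, r^4, r^6, r^8, r^10, r^12, rs, r^3s, r^5s, r^7s, r^9s, r^11s, r^13s}, so |H| = 14.

14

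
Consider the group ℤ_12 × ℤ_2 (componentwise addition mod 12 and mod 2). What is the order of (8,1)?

The order of (8,1) in Z_12 × Z_2 is lcm(ord(8) in Z_12, ord(1) in Z_2).
ord(8) = 3 and ord(1) = 2, so |⟨(8,1)⟩| = lcm(3, 2) = 6.

6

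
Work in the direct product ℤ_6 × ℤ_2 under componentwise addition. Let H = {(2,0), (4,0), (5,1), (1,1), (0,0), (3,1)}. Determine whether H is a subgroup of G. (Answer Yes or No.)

|H| = 6 divides |G| = 12, consistent with Lagrange.
H contains the identity, every element's inverse is in H, and H is closed under +: it is a subgroup.
In fact H = ⟨(1,1)⟩.

Yes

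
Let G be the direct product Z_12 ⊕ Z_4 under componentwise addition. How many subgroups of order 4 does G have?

|G| = 48 and 4 | 48, so subgroups of order 4 are possible by Lagrange.
The subgroups of order 4 are: {(0,0), (0,1), (0,2), (0,3)}; {(0,0), (0,2), (6,0), (6,2)}; {(0,0), (0,2), (6,1), (6,3)}; {(0,0), (3,0), (6,0), (9,0)}; … (7 in all).
So G has 7 subgroups of order 4.

7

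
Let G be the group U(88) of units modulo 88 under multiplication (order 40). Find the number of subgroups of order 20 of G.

|G| = 40 and 20 | 40, so subgroups of order 20 are possible by Lagrange.
The subgroups of order 20 are: {1, 9, 13, 15, 19, 21, 23, 25, 29, 31, 35, 43, 47, 49, 51, 61, 71, 81, 83, 85}; {1, 5, 9, 13, 17, 21, 25, 29, 37, 41, 45, 49, 53, 57, 61, 65, 69, 73, 81, 85}; {1, 3, 7, 9, 13, 21, 25, 27, 29, 39, 49, 59, 61, 63, 67, 75, 79, 81, 85, 87}; {1, 7, 9, 15, 17, 23, 25, 31, 39, 41, 47, 49, 57, 63, 65, 71, 73, 79, 81, 87}; … (7 in all).
So G has 7 subgroups of order 20.

7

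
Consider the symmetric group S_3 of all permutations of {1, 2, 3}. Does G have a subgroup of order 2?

Yes

2 | 6. A subgroup of order 2 is {e, (1 2)}.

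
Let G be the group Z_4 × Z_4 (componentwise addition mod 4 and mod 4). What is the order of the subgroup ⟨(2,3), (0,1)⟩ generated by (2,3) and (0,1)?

8

|⟨(2,3)⟩| = 4 and |⟨(0,1)⟩| = 4, so |H| is a multiple of lcm(4, 4) = 4 and divides |G| = 16.
Closing under the operation: H = {(0,0), (0,1), (0,2), (0,3), (2,0), (2,1), (2,2), (2,3)}, so |H| = 8.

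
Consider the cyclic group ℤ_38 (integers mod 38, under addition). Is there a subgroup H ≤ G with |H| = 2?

Yes

2 | 38. A subgroup of order 2 is {0, 19}.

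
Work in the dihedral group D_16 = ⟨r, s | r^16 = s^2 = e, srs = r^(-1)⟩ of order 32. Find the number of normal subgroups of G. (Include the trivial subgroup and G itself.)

8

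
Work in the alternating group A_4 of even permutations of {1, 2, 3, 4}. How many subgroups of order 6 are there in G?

|G| = 12 and 6 | 12, so subgroups of order 6 are possible by Lagrange.
Checking all subgroups of G, none has order 6.
So G has 0 subgroups of order 6.

0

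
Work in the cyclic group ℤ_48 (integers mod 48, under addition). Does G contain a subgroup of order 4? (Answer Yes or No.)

4 | 48. A subgroup of order 4 is {0, 12, 24, 36}.

Yes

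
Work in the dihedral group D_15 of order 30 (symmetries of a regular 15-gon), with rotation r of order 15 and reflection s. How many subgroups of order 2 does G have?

15

|G| = 30 and 2 | 30, so subgroups of order 2 are possible by Lagrange.
The subgroups of order 2 are: {e, r^10s}; {e, r^11s}; {e, r^12s}; {e, r^13s}; … (15 in all).
So G has 15 subgroups of order 2.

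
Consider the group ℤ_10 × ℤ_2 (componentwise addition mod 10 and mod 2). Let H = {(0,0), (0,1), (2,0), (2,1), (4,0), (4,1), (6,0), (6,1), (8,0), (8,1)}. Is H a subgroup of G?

|H| = 10 divides |G| = 20, consistent with Lagrange.
H contains the identity, every element's inverse is in H, and H is closed under +: it is a subgroup.
In fact H = ⟨(2,1)⟩.

Yes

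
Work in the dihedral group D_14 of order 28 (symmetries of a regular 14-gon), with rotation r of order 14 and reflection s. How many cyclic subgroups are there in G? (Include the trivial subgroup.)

18

Group the elements of G by the cyclic subgroup they generate; each cyclic subgroup of order d accounts for φ(d) elements.
Cyclic subgroups by order — order 1: 1; order 2: 15; order 7: 1; order 14: 1.
Total: 18.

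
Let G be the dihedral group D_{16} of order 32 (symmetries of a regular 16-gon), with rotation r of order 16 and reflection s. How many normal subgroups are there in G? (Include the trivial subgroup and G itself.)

8

G has 36 subgroups. Checking conjugation-invariance by order — order 1: 1/1 normal; order 2: 1/17 normal; order 4: 1/9 normal; order 8: 1/5 normal; order 16: 3/3 normal; order 32: 1/1 normal.
Total normal subgroups: 8.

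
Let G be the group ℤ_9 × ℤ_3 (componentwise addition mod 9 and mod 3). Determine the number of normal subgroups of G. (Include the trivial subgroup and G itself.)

10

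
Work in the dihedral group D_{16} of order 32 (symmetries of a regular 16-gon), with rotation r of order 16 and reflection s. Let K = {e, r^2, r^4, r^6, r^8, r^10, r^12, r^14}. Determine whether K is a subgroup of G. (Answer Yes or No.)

Yes

|K| = 8 divides |G| = 32, consistent with Lagrange.
K contains the identity, every element's inverse is in K, and K is closed under ·: it is a subgroup.
In fact K = ⟨r^2⟩.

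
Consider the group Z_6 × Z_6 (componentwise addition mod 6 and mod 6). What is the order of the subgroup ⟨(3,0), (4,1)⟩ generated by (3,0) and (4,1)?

12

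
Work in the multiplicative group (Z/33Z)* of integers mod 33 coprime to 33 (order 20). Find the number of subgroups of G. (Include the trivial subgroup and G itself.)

|G| = 20, so by Lagrange every subgroup order divides 20. Divisors: 1, 2, 4, 5, 10, 20.
Subgroups by order — order 1: 1; order 2: 3; order 4: 1; order 5: 1; order 10: 3; order 20: 1.
Total: 1 + 3 + 1 + 1 + 3 + 1 = 10.

10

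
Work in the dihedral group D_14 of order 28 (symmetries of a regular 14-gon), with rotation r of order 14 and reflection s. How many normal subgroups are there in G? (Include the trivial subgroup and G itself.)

G has 28 subgroups. Checking conjugation-invariance by order — order 1: 1/1 normal; order 2: 1/15 normal; order 4: 0/7 normal; order 7: 1/1 normal; order 14: 3/3 normal; order 28: 1/1 normal.
Total normal subgroups: 7.

7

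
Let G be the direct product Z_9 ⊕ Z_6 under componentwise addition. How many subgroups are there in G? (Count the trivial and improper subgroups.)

20

|G| = 54, so by Lagrange every subgroup order divides 54. Divisors: 1, 2, 3, 6, 9, 18, 27, 54.
Subgroups by order — order 1: 1; order 2: 1; order 3: 4; order 6: 4; order 9: 4; order 18: 4; order 27: 1; order 54: 1.
Total: 1 + 1 + 4 + 4 + 4 + 4 + 1 + 1 = 20.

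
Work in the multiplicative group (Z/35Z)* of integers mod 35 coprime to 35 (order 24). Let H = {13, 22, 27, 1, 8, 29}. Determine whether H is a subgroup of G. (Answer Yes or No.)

No

Closure fails: 8 · 13 = 34 ∉ H. So H is not a subgroup.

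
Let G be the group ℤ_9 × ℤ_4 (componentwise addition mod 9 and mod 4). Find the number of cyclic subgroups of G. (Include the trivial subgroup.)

A cyclic subgroup of order d is generated by each of its φ(d) elements of order d, so the cyclic subgroups of order d number (#elements of order d)/φ(d).
Cyclic subgroups by order — order 1: 1; order 2: 1; order 3: 1; order 4: 1; order 6: 1; order 9: 1; order 12: 1; order 18: 1; order 36: 1.
Total: 9.

9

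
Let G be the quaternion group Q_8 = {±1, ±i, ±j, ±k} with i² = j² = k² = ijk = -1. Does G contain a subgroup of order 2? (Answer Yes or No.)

2 | 8. A subgroup of order 2 is {1, -1}.

Yes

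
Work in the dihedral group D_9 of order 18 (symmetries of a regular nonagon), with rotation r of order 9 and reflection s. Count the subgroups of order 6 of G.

3

|G| = 18 and 6 | 18, so subgroups of order 6 are possible by Lagrange.
The subgroups of order 6 are: {e, r^3, r^6, r^2s, r^5s, r^8s}; {e, r^3, r^6, s, r^3s, r^6s}; {e, r^3, r^6, rs, r^4s, r^7s}.
So G has 3 subgroups of order 6.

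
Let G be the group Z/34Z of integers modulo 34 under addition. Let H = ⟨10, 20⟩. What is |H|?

|⟨10⟩| = 17 and |⟨20⟩| = 17, so |H| is a multiple of lcm(17, 17) = 17 and divides |G| = 34.
Closing under the operation: H = {0, 2, 4, 6, 8, 10, 12, 14, 16, 18, 20, 22, 24, 26, 28, 30, 32}, so |H| = 17.

17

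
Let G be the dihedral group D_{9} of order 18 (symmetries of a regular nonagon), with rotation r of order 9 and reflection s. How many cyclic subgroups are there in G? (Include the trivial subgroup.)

12

Each element a generates a cyclic subgroup ⟨a⟩; distinct elements may generate the same one (a cyclic group of order d has φ(d) generators).
Cyclic subgroups by order — order 1: 1; order 2: 9; order 3: 1; order 9: 1.
Total: 12.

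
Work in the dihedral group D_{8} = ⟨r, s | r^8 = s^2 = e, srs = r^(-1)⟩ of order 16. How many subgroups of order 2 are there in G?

9

|G| = 16 and 2 | 16, so subgroups of order 2 are possible by Lagrange.
The subgroups of order 2 are: {e, r^2s}; {e, r^3s}; {e, r^4}; {e, r^4s}; … (9 in all).
So G has 9 subgroups of order 2.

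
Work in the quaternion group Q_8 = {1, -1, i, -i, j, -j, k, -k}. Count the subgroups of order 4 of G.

3

|G| = 8 and 4 | 8, so subgroups of order 4 are possible by Lagrange.
The subgroups of order 4 are: {1, -1, i, -i}; {1, -1, j, -j}; {1, -1, k, -k}.
So G has 3 subgroups of order 4.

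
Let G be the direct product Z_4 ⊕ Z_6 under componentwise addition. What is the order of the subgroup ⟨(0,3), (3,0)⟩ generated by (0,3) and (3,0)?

8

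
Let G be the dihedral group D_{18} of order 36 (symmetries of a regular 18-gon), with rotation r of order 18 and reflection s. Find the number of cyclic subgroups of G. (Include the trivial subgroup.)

24

Group the elements of G by the cyclic subgroup they generate; each cyclic subgroup of order d accounts for φ(d) elements.
Cyclic subgroups by order — order 1: 1; order 2: 19; order 3: 1; order 6: 1; order 9: 1; order 18: 1.
Total: 24.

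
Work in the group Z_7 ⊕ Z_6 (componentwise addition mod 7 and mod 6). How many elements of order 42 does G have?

12

An element (a,b) has order lcm(ord(a), ord(b)); count pairs with lcm equal to 42.
Enumerating gives 12 such elements.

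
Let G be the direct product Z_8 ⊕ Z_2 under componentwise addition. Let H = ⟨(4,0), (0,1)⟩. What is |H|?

|⟨(4,0)⟩| = 2 and |⟨(0,1)⟩| = 2, so |H| is a multiple of lcm(2, 2) = 2 and divides |G| = 16.
Closing under the operation: H = {(0,0), (0,1), (4,0), (4,1)}, so |H| = 4.

4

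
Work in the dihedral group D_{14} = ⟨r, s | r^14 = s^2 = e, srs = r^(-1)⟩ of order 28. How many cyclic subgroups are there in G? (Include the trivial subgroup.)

18

A cyclic subgroup of order d is generated by each of its φ(d) elements of order d, so the cyclic subgroups of order d number (#elements of order d)/φ(d).
Cyclic subgroups by order — order 1: 1; order 2: 15; order 7: 1; order 14: 1.
Total: 18.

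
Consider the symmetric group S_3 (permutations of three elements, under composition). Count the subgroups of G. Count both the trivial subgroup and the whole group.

6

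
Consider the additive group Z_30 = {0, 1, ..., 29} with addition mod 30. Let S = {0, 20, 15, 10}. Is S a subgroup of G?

|S| = 4 does not divide |G| = 30, so by Lagrange S is not a subgroup.

No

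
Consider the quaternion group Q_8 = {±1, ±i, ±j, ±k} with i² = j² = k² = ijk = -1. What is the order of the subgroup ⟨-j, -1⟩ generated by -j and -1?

4

|⟨-j⟩| = 4 and |⟨-1⟩| = 2, so |H| is a multiple of lcm(4, 2) = 4 and divides |G| = 8.
Closing under the operation: H = {1, -1, j, -j}, so |H| = 4.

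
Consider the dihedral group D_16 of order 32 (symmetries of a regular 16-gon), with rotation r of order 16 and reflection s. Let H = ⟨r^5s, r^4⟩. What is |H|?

|⟨r^5s⟩| = 2 and |⟨r^4⟩| = 4, so |H| is a multiple of lcm(2, 4) = 4 and divides |G| = 32.
Closing under the operation: H = {e, r^4, r^8, r^12, rs, r^5s, r^9s, r^13s}, so |H| = 8.

8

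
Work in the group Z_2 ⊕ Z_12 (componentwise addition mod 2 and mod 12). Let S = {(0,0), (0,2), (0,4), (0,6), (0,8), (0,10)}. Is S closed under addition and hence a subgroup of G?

Yes

|S| = 6 divides |G| = 24, consistent with Lagrange.
S contains the identity, every element's inverse is in S, and S is closed under +: it is a subgroup.
In fact S = ⟨(0,2)⟩.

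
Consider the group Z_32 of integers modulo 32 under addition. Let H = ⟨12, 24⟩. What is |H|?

|⟨12⟩| = 8 and |⟨24⟩| = 4, so |H| is a multiple of lcm(8, 4) = 8 and divides |G| = 32.
Closing under the operation: H = {0, 4, 8, 12, 16, 20, 24, 28}, so |H| = 8.

8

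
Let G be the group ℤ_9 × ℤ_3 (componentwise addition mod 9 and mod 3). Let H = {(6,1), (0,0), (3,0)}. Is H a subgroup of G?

No

(6,1) ∈ H but its inverse (3,2) ∉ H, so H is not a subgroup.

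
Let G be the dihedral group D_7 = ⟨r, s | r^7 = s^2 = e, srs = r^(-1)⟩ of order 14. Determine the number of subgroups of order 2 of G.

7

|G| = 14 and 2 | 14, so subgroups of order 2 are possible by Lagrange.
The subgroups of order 2 are: {e, r^2s}; {e, r^3s}; {e, r^4s}; {e, r^5s}; … (7 in all).
So G has 7 subgroups of order 2.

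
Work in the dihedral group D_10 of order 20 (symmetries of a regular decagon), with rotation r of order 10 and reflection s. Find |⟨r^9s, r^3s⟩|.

|⟨r^9s⟩| = 2 and |⟨r^3s⟩| = 2, so |H| is a multiple of lcm(2, 2) = 2 and divides |G| = 20.
Closing under the operation: H = {e, r^2, r^4, r^6, r^8, rs, r^3s, r^5s, r^7s, r^9s}, so |H| = 10.

10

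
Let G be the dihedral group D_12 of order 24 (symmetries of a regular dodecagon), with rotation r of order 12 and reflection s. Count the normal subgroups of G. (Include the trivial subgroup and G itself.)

G has 34 subgroups. Checking conjugation-invariance by order — order 1: 1/1 normal; order 2: 1/13 normal; order 3: 1/1 normal; order 4: 1/7 normal; order 6: 1/5 normal; order 8: 0/3 normal; order 12: 3/3 normal; order 24: 1/1 normal.
Total normal subgroups: 9.

9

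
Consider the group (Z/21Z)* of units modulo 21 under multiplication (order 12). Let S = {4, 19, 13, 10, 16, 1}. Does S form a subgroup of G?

Yes

|S| = 6 divides |G| = 12, consistent with Lagrange.
S contains the identity, every element's inverse is in S, and S is closed under ·: it is a subgroup.
In fact S = ⟨19⟩.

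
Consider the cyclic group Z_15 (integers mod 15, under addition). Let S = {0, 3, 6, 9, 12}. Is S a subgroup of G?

|S| = 5 divides |G| = 15, consistent with Lagrange.
S contains the identity, every element's inverse is in S, and S is closed under +: it is a subgroup.
In fact S = ⟨3⟩.

Yes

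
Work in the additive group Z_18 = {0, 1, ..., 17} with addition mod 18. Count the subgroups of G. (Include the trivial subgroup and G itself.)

A cyclic group of order 18 has exactly one subgroup for each divisor of 18.
Divisors of 18: 1, 2, 3, 6, 9, 18.
So Z_18 has 6 subgroups.

6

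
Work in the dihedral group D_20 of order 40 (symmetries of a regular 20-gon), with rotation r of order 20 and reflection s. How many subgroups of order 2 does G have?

21

|G| = 40 and 2 | 40, so subgroups of order 2 are possible by Lagrange.
The subgroups of order 2 are: {e, r^10}; {e, r^10s}; {e, r^11s}; {e, r^12s}; … (21 in all).
So G has 21 subgroups of order 2.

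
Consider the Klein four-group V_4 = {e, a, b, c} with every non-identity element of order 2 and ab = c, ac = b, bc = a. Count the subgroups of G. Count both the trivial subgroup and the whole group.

5

|G| = 4, so by Lagrange every subgroup order divides 4. Divisors: 1, 2, 4.
Subgroups by order — order 1: 1; order 2: 3; order 4: 1.
Total: 1 + 3 + 1 = 5.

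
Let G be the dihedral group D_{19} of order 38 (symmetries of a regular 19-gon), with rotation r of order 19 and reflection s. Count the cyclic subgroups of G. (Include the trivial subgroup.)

21

Group the elements of G by the cyclic subgroup they generate; each cyclic subgroup of order d accounts for φ(d) elements.
Cyclic subgroups by order — order 1: 1; order 2: 19; order 19: 1.
Total: 21.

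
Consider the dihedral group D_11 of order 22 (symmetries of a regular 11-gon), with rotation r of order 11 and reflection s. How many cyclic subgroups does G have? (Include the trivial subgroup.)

Each element a generates a cyclic subgroup ⟨a⟩; distinct elements may generate the same one (a cyclic group of order d has φ(d) generators).
Cyclic subgroups by order — order 1: 1; order 2: 11; order 11: 1.
Total: 13.

13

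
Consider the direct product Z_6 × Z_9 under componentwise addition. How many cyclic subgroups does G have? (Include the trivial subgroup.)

16

Each element a generates a cyclic subgroup ⟨a⟩; distinct elements may generate the same one (a cyclic group of order d has φ(d) generators).
Cyclic subgroups by order — order 1: 1; order 2: 1; order 3: 4; order 6: 4; order 9: 3; order 18: 3.
Total: 16.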